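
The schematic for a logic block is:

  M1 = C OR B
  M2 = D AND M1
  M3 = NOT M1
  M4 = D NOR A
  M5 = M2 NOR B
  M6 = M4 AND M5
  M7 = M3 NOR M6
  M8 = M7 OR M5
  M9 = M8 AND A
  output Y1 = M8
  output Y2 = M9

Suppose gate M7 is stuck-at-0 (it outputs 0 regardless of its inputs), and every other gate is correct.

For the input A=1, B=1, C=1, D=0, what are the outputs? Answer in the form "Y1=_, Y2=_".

Propagate with M7 forced: M1=1, M2=0, M3=0, M4=0, M5=0, M6=0, M7=0 [stuck-at-0], M8=0, M9=0.
So the outputs are Y1=0, Y2=0. (Without the fault they would be Y1=1, Y2=1.)

Y1=0, Y2=0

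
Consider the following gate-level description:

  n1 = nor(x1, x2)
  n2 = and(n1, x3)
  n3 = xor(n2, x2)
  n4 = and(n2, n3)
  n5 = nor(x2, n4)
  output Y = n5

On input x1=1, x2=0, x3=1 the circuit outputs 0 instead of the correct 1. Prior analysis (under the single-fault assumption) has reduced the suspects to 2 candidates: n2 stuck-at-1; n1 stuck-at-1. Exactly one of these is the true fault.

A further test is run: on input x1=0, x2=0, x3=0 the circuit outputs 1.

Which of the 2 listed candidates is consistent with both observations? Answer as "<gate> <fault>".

Evaluate each candidate on input x1=0, x2=0, x3=0:
  n2 stuck-at-1: n1=1, n2=1 [stuck-at-1], n3=1, n4=1, n5=0 → 0 — eliminated
  n1 stuck-at-1: n1=1 [stuck-at-1], n2=0, n3=0, n4=0, n5=1 → 1 — matches
Only n1 stuck-at-1 reproduces the observed 1.

n1 stuck-at-1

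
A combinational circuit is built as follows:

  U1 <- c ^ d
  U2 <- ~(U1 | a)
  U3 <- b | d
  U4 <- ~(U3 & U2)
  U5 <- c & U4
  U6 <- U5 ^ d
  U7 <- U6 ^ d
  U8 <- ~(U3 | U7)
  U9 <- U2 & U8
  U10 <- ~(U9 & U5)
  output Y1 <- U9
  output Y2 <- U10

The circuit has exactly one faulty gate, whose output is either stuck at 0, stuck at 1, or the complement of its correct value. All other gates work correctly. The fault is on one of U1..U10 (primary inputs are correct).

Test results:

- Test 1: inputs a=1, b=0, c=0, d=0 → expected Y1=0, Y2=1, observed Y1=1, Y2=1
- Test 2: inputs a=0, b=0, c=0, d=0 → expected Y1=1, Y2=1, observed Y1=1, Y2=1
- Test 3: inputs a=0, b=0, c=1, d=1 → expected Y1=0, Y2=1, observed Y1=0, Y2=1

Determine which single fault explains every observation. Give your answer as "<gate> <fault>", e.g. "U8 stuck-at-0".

U2 stuck-at-1

Fault-free values for test 1 (a=1, b=0, c=0, d=0): U1=0, U2=0, U3=0, U4=1, U5=0, U6=0, U7=0, U8=1, U9=0, U10=1, giving Y1=0, Y2=1. Observed Y1=1, Y2=1.
Test 1: faults giving observed Y1=1, Y2=1 are {U2 stuck-at-1, U2 inverted output, U9 stuck-at-1, U9 inverted output}.
Test 2 (a=0, b=0, c=0, d=0): fault-free U1=0, U2=1, U3=0, U4=1, U5=0, U6=0, U7=0, U8=1, U9=1, U10=1 → Y1=1, Y2=1; observed Y1=1, Y2=1. Eliminates U2 inverted output, U9 inverted output.
Test 3 (a=0, b=0, c=1, d=1): fault-free U1=0, U2=1, U3=1, U4=0, U5=0, U6=1, U7=0, U8=0, U9=0, U10=1 → Y1=0, Y2=1; observed Y1=0, Y2=1. Eliminates U9 stuck-at-1.
Only U2 stuck-at-1 is consistent with every test.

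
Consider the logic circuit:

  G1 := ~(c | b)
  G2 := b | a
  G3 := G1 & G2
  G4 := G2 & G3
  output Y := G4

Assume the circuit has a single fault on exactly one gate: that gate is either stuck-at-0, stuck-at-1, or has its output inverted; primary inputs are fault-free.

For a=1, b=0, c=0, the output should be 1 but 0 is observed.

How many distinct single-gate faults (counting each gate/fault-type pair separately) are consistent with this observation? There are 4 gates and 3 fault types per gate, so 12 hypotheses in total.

8

Fault-free: G1=1, G2=1, G3=1, G4=1 → 1. Observed 0.
  G1 stuck-at-0: output 0 ✓
  G1 stuck-at-1: output 1 ✗
  G1 inverted output: output 0 ✓
  G2 stuck-at-0: output 0 ✓
  G2 stuck-at-1: output 1 ✗
  G2 inverted output: output 0 ✓
  G3 stuck-at-0: output 0 ✓
  G3 stuck-at-1: output 1 ✗
  G3 inverted output: output 0 ✓
  G4 stuck-at-0: output 0 ✓
  G4 stuck-at-1: output 1 ✗
  G4 inverted output: output 0 ✓
Consistent faults: {G1 stuck-at-0, G1 inverted output, G2 stuck-at-0, G2 inverted output, G3 stuck-at-0, G3 inverted output, G4 stuck-at-0, G4 inverted output} — 8 in all.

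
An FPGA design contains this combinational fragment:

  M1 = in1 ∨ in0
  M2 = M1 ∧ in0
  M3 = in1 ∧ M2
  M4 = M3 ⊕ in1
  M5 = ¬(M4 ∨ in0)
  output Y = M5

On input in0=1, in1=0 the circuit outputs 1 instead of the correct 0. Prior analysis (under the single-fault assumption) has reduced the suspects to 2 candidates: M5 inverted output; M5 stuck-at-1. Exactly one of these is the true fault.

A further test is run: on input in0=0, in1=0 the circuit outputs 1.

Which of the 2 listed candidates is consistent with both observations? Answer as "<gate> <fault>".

Evaluate each candidate on input in0=0, in1=0:
  M5 inverted output: M1=0, M2=0, M3=0, M4=0, M5=0 [inverted output] → 0 — eliminated
  M5 stuck-at-1: M1=0, M2=0, M3=0, M4=0, M5=1 [stuck-at-1] → 1 — matches
Only M5 stuck-at-1 reproduces the observed 1.

M5 stuck-at-1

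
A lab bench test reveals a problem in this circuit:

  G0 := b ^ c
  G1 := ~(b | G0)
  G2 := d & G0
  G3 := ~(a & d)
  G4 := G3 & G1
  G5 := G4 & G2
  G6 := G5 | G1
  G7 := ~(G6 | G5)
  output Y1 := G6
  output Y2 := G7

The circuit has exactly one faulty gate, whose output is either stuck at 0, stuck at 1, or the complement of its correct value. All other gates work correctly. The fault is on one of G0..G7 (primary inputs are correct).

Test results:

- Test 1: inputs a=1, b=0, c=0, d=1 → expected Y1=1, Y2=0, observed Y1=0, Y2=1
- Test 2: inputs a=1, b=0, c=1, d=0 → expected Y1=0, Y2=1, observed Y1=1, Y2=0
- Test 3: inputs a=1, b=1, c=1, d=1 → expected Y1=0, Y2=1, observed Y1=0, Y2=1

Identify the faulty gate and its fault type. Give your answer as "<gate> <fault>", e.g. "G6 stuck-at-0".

G0 inverted output

Fault-free values for test 1 (a=1, b=0, c=0, d=1): G0=0, G1=1, G2=0, G3=0, G4=0, G5=0, G6=1, G7=0, giving Y1=1, Y2=0. Observed Y1=0, Y2=1.
Test 1: faults giving observed Y1=0, Y2=1 are {G0 stuck-at-1, G0 inverted output, G1 stuck-at-0, G1 inverted output, G6 stuck-at-0, G6 inverted output}.
Test 2 (a=1, b=0, c=1, d=0): fault-free G0=1, G1=0, G2=0, G3=1, G4=0, G5=0, G6=0, G7=1 → Y1=0, Y2=1; observed Y1=1, Y2=0. Eliminates G0 stuck-at-1, G1 stuck-at-0, G6 stuck-at-0.
Test 3 (a=1, b=1, c=1, d=1): fault-free G0=0, G1=0, G2=0, G3=0, G4=0, G5=0, G6=0, G7=1 → Y1=0, Y2=1; observed Y1=0, Y2=1. Eliminates G1 inverted output, G6 inverted output.
Only G0 inverted output is consistent with every test.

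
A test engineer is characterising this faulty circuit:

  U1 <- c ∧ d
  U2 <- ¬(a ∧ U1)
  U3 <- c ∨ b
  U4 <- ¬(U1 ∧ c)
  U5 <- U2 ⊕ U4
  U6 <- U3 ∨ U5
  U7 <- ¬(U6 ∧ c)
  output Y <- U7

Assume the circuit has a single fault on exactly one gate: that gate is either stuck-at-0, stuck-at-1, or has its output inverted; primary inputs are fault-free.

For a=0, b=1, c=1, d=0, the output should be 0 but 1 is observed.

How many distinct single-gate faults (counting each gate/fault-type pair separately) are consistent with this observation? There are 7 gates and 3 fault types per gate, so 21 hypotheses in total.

6

Fault-free: U1=0, U2=1, U3=1, U4=1, U5=0, U6=1, U7=0 → 0. Observed 1.
  U1: none of the 3 fault types match ✗
  U2: none of the 3 fault types match ✗
  U3: stuck-at-0, inverted output ✓; others ✗
  U4: none of the 3 fault types match ✗
  U5: none of the 3 fault types match ✗
  U6: stuck-at-0, inverted output ✓; others ✗
  U7: stuck-at-1, inverted output ✓; others ✗
Consistent faults: {U3 stuck-at-0, U3 inverted output, U6 stuck-at-0, U6 inverted output, U7 stuck-at-1, U7 inverted output} — 6 in all.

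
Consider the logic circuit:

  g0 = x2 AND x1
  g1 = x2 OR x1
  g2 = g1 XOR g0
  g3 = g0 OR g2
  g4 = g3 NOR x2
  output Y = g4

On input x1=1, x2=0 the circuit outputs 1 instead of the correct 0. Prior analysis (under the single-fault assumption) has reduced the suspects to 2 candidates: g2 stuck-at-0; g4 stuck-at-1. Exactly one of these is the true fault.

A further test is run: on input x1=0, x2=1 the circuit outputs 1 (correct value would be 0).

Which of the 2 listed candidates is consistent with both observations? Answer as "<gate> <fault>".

g4 stuck-at-1

Evaluate each candidate on input x1=0, x2=1:
  g2 stuck-at-0: g0=0, g1=1, g2=0 [stuck-at-0], g3=0, g4=0 → 0 — eliminated
  g4 stuck-at-1: g0=0, g1=1, g2=1, g3=1, g4=1 [stuck-at-1] → 1 — matches
Only g4 stuck-at-1 reproduces the observed 1.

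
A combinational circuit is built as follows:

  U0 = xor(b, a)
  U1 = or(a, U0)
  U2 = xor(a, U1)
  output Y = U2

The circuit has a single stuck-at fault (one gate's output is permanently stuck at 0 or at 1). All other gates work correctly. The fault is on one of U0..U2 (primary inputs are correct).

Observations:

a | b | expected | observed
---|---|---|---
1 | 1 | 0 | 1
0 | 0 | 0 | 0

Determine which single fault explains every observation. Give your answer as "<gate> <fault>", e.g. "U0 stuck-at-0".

Fault-free values for test 1 (a=1, b=1): U0=0, U1=1, U2=0, giving Y=0. Observed 1.
Test 1: faults giving observed 1 are {U1 stuck-at-0, U2 stuck-at-1}.
Test 2 (a=0, b=0): fault-free U0=0, U1=0, U2=0 → 0; observed 0. Eliminates U2 stuck-at-1.
Only U1 stuck-at-0 is consistent with every test.

U1 stuck-at-0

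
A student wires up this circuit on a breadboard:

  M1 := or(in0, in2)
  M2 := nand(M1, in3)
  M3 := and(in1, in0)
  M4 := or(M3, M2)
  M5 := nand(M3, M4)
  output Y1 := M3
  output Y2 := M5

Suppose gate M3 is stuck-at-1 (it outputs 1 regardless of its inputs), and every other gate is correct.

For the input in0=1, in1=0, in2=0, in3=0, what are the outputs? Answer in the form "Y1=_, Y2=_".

Y1=1, Y2=0

Propagate with M3 forced: M1=1, M2=1, M3=1 [stuck-at-1], M4=1, M5=0.
So the outputs are Y1=1, Y2=0. (Without the fault they would be Y1=0, Y2=1.)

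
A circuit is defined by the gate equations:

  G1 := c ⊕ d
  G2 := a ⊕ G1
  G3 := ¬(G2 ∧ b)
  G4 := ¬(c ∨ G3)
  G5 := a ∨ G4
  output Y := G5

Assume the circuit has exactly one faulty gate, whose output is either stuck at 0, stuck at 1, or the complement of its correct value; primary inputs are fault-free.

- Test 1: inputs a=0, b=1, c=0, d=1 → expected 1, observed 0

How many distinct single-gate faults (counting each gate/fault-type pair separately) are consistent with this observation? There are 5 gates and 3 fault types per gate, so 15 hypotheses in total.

10

Fault-free: G1=1, G2=1, G3=0, G4=1, G5=1 → 1. Observed 0.
  G1: stuck-at-0, inverted output ✓; others ✗
  G2: stuck-at-0, inverted output ✓; others ✗
  G3: stuck-at-1, inverted output ✓; others ✗
  G4: stuck-at-0, inverted output ✓; others ✗
  G5: stuck-at-0, inverted output ✓; others ✗
Consistent faults: {G1 stuck-at-0, G1 inverted output, G2 stuck-at-0, G2 inverted output, G3 stuck-at-1, G3 inverted output, G4 stuck-at-0, G4 inverted output, G5 stuck-at-0, G5 inverted output} — 10 in all.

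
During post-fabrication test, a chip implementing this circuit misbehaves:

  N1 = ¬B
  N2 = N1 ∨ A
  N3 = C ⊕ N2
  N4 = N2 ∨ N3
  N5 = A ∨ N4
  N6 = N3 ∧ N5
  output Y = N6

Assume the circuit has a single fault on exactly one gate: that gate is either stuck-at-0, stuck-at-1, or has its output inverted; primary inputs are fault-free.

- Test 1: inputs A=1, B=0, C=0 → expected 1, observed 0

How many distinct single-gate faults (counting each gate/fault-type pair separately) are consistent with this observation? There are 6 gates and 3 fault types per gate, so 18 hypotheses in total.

8

Fault-free: N1=1, N2=1, N3=1, N4=1, N5=1, N6=1 → 1. Observed 0.
  N1: none of the 3 fault types match ✗
  N2: stuck-at-0, inverted output ✓; others ✗
  N3: stuck-at-0, inverted output ✓; others ✗
  N4: none of the 3 fault types match ✗
  N5: stuck-at-0, inverted output ✓; others ✗
  N6: stuck-at-0, inverted output ✓; others ✗
Consistent faults: {N2 stuck-at-0, N2 inverted output, N3 stuck-at-0, N3 inverted output, N5 stuck-at-0, N5 inverted output, N6 stuck-at-0, N6 inverted output} — 8 in all.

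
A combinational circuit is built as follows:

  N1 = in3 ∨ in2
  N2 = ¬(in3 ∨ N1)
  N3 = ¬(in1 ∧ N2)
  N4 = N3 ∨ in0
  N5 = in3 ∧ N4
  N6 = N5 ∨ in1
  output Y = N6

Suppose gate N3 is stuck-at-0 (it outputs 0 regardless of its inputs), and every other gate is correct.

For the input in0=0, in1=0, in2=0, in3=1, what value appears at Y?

0

Propagate with N3 forced: N1=1, N2=0, N3=0 [stuck-at-0], N4=0, N5=0, N6=0.
So Y = 0. (Without the fault it would be 1.)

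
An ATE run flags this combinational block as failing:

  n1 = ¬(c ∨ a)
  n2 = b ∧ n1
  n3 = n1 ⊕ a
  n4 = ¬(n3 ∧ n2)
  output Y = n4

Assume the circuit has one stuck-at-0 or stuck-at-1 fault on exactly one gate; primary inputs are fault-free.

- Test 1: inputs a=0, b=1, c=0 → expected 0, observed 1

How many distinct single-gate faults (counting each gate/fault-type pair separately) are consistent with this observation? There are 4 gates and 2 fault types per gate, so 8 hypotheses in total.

4

Fault-free: n1=1, n2=1, n3=1, n4=0 → 0. Observed 1.
  n1 stuck-at-0: output 1 ✓
  n1 stuck-at-1: output 0 ✗
  n2 stuck-at-0: output 1 ✓
  n2 stuck-at-1: output 0 ✗
  n3 stuck-at-0: output 1 ✓
  n3 stuck-at-1: output 0 ✗
  n4 stuck-at-0: output 0 ✗
  n4 stuck-at-1: output 1 ✓
Consistent faults: {n1 stuck-at-0, n2 stuck-at-0, n3 stuck-at-0, n4 stuck-at-1} — 4 in all.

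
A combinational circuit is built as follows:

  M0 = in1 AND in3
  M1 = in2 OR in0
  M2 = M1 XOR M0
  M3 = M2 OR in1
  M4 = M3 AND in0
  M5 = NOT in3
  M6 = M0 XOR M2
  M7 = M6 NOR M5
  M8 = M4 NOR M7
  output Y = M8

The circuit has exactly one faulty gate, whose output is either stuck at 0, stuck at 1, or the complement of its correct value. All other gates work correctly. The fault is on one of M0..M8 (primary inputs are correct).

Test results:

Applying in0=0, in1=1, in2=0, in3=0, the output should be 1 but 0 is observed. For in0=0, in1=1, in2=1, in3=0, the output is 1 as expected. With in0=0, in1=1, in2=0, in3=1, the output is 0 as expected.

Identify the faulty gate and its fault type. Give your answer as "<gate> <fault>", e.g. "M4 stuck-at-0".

Fault-free values for test 1 (in0=0, in1=1, in2=0, in3=0): M0=0, M1=0, M2=0, M3=1, M4=0, M5=1, M6=0, M7=0, M8=1, giving Y=1. Observed 0.
Test 1: faults giving observed 0 are {M4 stuck-at-1, M4 inverted output, M5 stuck-at-0, M5 inverted output, M7 stuck-at-1, M7 inverted output, M8 stuck-at-0, M8 inverted output}.
Test 2 (in0=0, in1=1, in2=1, in3=0): fault-free M0=0, M1=1, M2=1, M3=1, M4=0, M5=1, M6=1, M7=0, M8=1 → 1; observed 1. Eliminates M4 stuck-at-1, M4 inverted output, M7 stuck-at-1, M7 inverted output, M8 stuck-at-0, M8 inverted output.
Test 3 (in0=0, in1=1, in2=0, in3=1): fault-free M0=1, M1=0, M2=1, M3=1, M4=0, M5=0, M6=0, M7=1, M8=0 → 0; observed 0. Eliminates M5 inverted output.
Only M5 stuck-at-0 is consistent with every test.

M5 stuck-at-0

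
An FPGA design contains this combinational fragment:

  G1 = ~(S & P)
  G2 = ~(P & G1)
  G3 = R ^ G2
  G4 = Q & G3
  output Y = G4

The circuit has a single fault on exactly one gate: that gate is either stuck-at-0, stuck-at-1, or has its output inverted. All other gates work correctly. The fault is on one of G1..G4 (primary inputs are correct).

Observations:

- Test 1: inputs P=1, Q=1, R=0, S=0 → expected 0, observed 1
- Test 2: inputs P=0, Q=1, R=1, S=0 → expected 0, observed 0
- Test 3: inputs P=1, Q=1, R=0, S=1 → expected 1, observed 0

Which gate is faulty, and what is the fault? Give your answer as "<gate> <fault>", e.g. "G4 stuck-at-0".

Fault-free values for test 1 (P=1, Q=1, R=0, S=0): G1=1, G2=0, G3=0, G4=0, giving Y=0. Observed 1.
Test 1: faults giving observed 1 are {G1 stuck-at-0, G1 inverted output, G2 stuck-at-1, G2 inverted output, G3 stuck-at-1, G3 inverted output, G4 stuck-at-1, G4 inverted output}.
Test 2 (P=0, Q=1, R=1, S=0): fault-free G1=1, G2=1, G3=0, G4=0 → 0; observed 0. Eliminates G2 inverted output, G3 stuck-at-1, G3 inverted output, G4 stuck-at-1, G4 inverted output.
Test 3 (P=1, Q=1, R=0, S=1): fault-free G1=0, G2=1, G3=1, G4=1 → 1; observed 0. Eliminates G1 stuck-at-0, G2 stuck-at-1.
Only G1 inverted output is consistent with every test.

G1 inverted output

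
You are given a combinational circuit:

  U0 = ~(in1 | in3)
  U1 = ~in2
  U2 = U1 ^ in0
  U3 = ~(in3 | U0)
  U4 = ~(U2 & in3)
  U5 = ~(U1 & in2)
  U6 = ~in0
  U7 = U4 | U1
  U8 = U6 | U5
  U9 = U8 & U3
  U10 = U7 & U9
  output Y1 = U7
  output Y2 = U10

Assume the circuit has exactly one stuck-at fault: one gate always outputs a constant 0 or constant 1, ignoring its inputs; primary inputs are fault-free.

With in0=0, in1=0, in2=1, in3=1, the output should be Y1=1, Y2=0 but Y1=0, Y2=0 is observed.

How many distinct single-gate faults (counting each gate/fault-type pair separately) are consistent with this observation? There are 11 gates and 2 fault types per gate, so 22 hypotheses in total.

3

Fault-free: U0=0, U1=0, U2=0, U3=0, U4=1, U5=1, U6=1, U7=1, U8=1, U9=0, U10=0 → Y1=1, Y2=0. Observed Y1=0, Y2=0.
  U0: none of the 2 fault types match ✗
  U1: none of the 2 fault types match ✗
  U2: stuck-at-1 ✓; others ✗
  U3: none of the 2 fault types match ✗
  U4: stuck-at-0 ✓; others ✗
  U5: none of the 2 fault types match ✗
  U6: none of the 2 fault types match ✗
  U7: stuck-at-0 ✓; others ✗
  U8: none of the 2 fault types match ✗
  U9: none of the 2 fault types match ✗
  U10: none of the 2 fault types match ✗
Consistent faults: {U2 stuck-at-1, U4 stuck-at-0, U7 stuck-at-0} — 3 in all.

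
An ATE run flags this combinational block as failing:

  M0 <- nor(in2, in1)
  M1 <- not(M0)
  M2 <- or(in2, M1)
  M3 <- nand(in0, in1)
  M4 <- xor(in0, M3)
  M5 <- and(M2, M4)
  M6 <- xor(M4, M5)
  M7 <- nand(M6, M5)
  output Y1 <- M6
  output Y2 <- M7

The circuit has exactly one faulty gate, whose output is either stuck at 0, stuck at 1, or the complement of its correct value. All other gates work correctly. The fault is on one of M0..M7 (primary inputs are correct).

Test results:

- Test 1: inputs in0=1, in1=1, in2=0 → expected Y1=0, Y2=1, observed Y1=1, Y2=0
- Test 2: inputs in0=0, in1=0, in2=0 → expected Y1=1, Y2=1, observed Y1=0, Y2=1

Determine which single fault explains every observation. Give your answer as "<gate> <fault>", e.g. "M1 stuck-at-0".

Fault-free values for test 1 (in0=1, in1=1, in2=0): M0=0, M1=1, M2=1, M3=0, M4=1, M5=1, M6=0, M7=1, giving Y1=0, Y2=1. Observed Y1=1, Y2=0.
Test 1: faults giving observed Y1=1, Y2=0 are {M6 stuck-at-1, M6 inverted output}.
Test 2 (in0=0, in1=0, in2=0): fault-free M0=1, M1=0, M2=0, M3=1, M4=1, M5=0, M6=1, M7=1 → Y1=1, Y2=1; observed Y1=0, Y2=1. Eliminates M6 stuck-at-1.
Only M6 inverted output is consistent with every test.

M6 inverted output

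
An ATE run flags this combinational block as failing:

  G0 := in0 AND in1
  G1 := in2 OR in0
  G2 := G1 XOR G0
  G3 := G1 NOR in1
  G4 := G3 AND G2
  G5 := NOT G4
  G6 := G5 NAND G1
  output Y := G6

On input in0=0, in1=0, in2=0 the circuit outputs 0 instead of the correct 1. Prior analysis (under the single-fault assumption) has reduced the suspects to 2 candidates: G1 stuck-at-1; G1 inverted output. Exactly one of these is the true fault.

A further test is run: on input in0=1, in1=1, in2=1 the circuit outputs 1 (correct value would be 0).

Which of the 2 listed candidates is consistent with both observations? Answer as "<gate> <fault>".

Evaluate each candidate on input in0=1, in1=1, in2=1:
  G1 stuck-at-1: G0=1, G1=1 [stuck-at-1], G2=0, G3=0, G4=0, G5=1, G6=0 → 0 — eliminated
  G1 inverted output: G0=1, G1=0 [inverted output], G2=1, G3=0, G4=0, G5=1, G6=1 → 1 — matches
Only G1 inverted output reproduces the observed 1.

G1 inverted output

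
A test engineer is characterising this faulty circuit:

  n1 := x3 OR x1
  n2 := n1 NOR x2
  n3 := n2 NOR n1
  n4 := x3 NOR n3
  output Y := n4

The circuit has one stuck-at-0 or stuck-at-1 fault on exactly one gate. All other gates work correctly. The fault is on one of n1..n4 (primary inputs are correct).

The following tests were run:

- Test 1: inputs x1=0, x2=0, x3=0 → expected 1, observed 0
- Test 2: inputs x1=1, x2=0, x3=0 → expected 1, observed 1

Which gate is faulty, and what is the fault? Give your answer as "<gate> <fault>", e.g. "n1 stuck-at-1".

Fault-free values for test 1 (x1=0, x2=0, x3=0): n1=0, n2=1, n3=0, n4=1, giving Y=1. Observed 0.
Test 1: faults giving observed 0 are {n2 stuck-at-0, n3 stuck-at-1, n4 stuck-at-0}.
Test 2 (x1=1, x2=0, x3=0): fault-free n1=1, n2=0, n3=0, n4=1 → 1; observed 1. Eliminates n3 stuck-at-1, n4 stuck-at-0.
Only n2 stuck-at-0 is consistent with every test.

n2 stuck-at-0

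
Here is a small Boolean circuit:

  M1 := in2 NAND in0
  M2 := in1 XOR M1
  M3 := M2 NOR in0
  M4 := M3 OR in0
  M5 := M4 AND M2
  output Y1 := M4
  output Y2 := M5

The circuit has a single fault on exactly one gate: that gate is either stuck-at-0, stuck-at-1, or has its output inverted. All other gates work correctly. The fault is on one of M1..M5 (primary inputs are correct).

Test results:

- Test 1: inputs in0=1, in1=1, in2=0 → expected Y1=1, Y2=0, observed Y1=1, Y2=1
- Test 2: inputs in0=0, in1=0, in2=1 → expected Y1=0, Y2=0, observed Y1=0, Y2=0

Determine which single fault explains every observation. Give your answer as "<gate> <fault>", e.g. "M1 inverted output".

M2 stuck-at-1

Fault-free values for test 1 (in0=1, in1=1, in2=0): M1=1, M2=0, M3=0, M4=1, M5=0, giving Y1=1, Y2=0. Observed Y1=1, Y2=1.
Test 1: faults giving observed Y1=1, Y2=1 are {M1 stuck-at-0, M1 inverted output, M2 stuck-at-1, M2 inverted output, M5 stuck-at-1, M5 inverted output}.
Test 2 (in0=0, in1=0, in2=1): fault-free M1=1, M2=1, M3=0, M4=0, M5=0 → Y1=0, Y2=0; observed Y1=0, Y2=0. Eliminates M1 stuck-at-0, M1 inverted output, M2 inverted output, M5 stuck-at-1, M5 inverted output.
Only M2 stuck-at-1 is consistent with every test.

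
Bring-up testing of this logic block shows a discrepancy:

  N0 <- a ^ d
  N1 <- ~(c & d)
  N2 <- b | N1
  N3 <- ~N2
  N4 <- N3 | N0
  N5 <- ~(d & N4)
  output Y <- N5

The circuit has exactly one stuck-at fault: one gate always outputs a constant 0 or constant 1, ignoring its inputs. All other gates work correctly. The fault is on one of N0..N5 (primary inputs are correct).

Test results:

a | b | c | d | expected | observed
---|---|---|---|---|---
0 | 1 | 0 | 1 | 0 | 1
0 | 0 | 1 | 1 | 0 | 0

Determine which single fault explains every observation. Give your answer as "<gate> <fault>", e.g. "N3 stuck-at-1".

N0 stuck-at-0

Fault-free values for test 1 (a=0, b=1, c=0, d=1): N0=1, N1=1, N2=1, N3=0, N4=1, N5=0, giving Y=0. Observed 1.
Test 1: faults giving observed 1 are {N0 stuck-at-0, N4 stuck-at-0, N5 stuck-at-1}.
Test 2 (a=0, b=0, c=1, d=1): fault-free N0=1, N1=0, N2=0, N3=1, N4=1, N5=0 → 0; observed 0. Eliminates N4 stuck-at-0, N5 stuck-at-1.
Only N0 stuck-at-0 is consistent with every test.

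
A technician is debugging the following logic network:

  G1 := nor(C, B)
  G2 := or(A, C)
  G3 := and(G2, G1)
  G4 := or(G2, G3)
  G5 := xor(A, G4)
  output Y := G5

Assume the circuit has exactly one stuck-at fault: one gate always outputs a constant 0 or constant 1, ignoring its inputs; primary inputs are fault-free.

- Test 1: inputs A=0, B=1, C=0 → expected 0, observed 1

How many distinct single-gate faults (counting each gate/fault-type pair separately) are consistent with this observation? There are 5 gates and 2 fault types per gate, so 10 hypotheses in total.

4

Fault-free: G1=0, G2=0, G3=0, G4=0, G5=0 → 0. Observed 1.
  G1 stuck-at-0: output 0 ✗
  G1 stuck-at-1: output 0 ✗
  G2 stuck-at-0: output 0 ✗
  G2 stuck-at-1: output 1 ✓
  G3 stuck-at-0: output 0 ✗
  G3 stuck-at-1: output 1 ✓
  G4 stuck-at-0: output 0 ✗
  G4 stuck-at-1: output 1 ✓
  G5 stuck-at-0: output 0 ✗
  G5 stuck-at-1: output 1 ✓
Consistent faults: {G2 stuck-at-1, G3 stuck-at-1, G4 stuck-at-1, G5 stuck-at-1} — 4 in all.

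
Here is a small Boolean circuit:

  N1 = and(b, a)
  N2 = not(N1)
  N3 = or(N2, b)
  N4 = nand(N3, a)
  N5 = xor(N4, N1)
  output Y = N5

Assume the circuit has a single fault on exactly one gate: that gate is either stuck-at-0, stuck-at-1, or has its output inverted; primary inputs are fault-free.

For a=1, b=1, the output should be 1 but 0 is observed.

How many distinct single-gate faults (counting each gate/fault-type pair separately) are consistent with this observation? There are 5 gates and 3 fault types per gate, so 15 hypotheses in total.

Fault-free: N1=1, N2=0, N3=1, N4=0, N5=1 → 1. Observed 0.
  N1: stuck-at-0, inverted output ✓; others ✗
  N2: none of the 3 fault types match ✗
  N3: stuck-at-0, inverted output ✓; others ✗
  N4: stuck-at-1, inverted output ✓; others ✗
  N5: stuck-at-0, inverted output ✓; others ✗
Consistent faults: {N1 stuck-at-0, N1 inverted output, N3 stuck-at-0, N3 inverted output, N4 stuck-at-1, N4 inverted output, N5 stuck-at-0, N5 inverted output} — 8 in all.

8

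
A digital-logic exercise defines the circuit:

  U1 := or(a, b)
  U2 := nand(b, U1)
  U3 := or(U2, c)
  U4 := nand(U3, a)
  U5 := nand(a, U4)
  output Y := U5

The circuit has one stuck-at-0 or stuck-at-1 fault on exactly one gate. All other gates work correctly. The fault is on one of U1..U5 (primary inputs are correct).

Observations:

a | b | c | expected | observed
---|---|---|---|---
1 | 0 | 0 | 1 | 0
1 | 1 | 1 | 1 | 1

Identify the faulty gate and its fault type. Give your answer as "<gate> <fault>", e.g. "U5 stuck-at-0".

U2 stuck-at-0

Fault-free values for test 1 (a=1, b=0, c=0): U1=1, U2=1, U3=1, U4=0, U5=1, giving Y=1. Observed 0.
Test 1: faults giving observed 0 are {U2 stuck-at-0, U3 stuck-at-0, U4 stuck-at-1, U5 stuck-at-0}.
Test 2 (a=1, b=1, c=1): fault-free U1=1, U2=0, U3=1, U4=0, U5=1 → 1; observed 1. Eliminates U3 stuck-at-0, U4 stuck-at-1, U5 stuck-at-0.
Only U2 stuck-at-0 is consistent with every test.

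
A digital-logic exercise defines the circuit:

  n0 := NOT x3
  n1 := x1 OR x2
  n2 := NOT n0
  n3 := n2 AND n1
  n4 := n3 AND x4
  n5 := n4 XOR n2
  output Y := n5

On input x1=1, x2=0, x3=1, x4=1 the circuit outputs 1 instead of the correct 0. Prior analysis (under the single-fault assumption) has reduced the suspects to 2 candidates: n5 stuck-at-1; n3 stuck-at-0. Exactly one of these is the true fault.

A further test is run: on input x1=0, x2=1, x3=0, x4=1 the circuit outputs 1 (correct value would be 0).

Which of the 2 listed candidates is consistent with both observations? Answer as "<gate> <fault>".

Evaluate each candidate on input x1=0, x2=1, x3=0, x4=1:
  n5 stuck-at-1: n0=1, n1=1, n2=0, n3=0, n4=0, n5=1 [stuck-at-1] → 1 — matches
  n3 stuck-at-0: n0=1, n1=1, n2=0, n3=0 [stuck-at-0], n4=0, n5=0 → 0 — eliminated
Only n5 stuck-at-1 reproduces the observed 1.

n5 stuck-at-1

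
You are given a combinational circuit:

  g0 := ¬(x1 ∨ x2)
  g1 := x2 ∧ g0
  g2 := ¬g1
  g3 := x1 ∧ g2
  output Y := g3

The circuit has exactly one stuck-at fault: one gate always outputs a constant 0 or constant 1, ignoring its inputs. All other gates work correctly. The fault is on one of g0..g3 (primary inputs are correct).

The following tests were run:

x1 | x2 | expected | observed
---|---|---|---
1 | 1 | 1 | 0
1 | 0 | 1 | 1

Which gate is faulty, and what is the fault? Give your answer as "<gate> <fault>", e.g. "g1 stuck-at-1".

Fault-free values for test 1 (x1=1, x2=1): g0=0, g1=0, g2=1, g3=1, giving Y=1. Observed 0.
Test 1: faults giving observed 0 are {g0 stuck-at-1, g1 stuck-at-1, g2 stuck-at-0, g3 stuck-at-0}.
Test 2 (x1=1, x2=0): fault-free g0=0, g1=0, g2=1, g3=1 → 1; observed 1. Eliminates g1 stuck-at-1, g2 stuck-at-0, g3 stuck-at-0.
Only g0 stuck-at-1 is consistent with every test.

g0 stuck-at-1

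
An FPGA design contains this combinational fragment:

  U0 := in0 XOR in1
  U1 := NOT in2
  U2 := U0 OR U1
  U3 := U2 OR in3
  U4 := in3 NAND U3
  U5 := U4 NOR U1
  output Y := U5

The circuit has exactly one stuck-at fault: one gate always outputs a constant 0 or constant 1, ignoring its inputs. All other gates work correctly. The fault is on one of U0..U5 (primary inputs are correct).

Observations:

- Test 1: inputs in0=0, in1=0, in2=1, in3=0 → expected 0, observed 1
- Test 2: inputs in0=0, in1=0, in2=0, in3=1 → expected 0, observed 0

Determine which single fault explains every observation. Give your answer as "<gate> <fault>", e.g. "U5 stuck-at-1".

Fault-free values for test 1 (in0=0, in1=0, in2=1, in3=0): U0=0, U1=0, U2=0, U3=0, U4=1, U5=0, giving Y=0. Observed 1.
Test 1: faults giving observed 1 are {U4 stuck-at-0, U5 stuck-at-1}.
Test 2 (in0=0, in1=0, in2=0, in3=1): fault-free U0=0, U1=1, U2=1, U3=1, U4=0, U5=0 → 0; observed 0. Eliminates U5 stuck-at-1.
Only U4 stuck-at-0 is consistent with every test.

U4 stuck-at-0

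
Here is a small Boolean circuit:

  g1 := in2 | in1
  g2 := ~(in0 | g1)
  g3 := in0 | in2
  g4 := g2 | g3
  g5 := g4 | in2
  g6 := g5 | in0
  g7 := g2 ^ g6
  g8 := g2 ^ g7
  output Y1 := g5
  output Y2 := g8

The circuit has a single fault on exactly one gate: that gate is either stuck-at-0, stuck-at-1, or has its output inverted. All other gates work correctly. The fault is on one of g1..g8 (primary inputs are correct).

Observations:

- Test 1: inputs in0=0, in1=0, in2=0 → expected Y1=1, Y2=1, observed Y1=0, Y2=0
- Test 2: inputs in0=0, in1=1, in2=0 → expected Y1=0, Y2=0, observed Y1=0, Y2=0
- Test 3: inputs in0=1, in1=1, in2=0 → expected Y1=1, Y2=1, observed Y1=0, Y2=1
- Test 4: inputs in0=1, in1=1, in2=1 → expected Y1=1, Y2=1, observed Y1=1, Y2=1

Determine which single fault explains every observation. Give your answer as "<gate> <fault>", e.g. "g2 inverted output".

Fault-free values for test 1 (in0=0, in1=0, in2=0): g1=0, g2=1, g3=0, g4=1, g5=1, g6=1, g7=0, g8=1, giving Y1=1, Y2=1. Observed Y1=0, Y2=0.
Test 1: faults giving observed Y1=0, Y2=0 are {g1 stuck-at-1, g1 inverted output, g2 stuck-at-0, g2 inverted output, g4 stuck-at-0, g4 inverted output, g5 stuck-at-0, g5 inverted output}.
Test 2 (in0=0, in1=1, in2=0): fault-free g1=1, g2=0, g3=0, g4=0, g5=0, g6=0, g7=0, g8=0 → Y1=0, Y2=0; observed Y1=0, Y2=0. Eliminates g1 inverted output, g2 inverted output, g4 inverted output, g5 inverted output.
Test 3 (in0=1, in1=1, in2=0): fault-free g1=1, g2=0, g3=1, g4=1, g5=1, g6=1, g7=1, g8=1 → Y1=1, Y2=1; observed Y1=0, Y2=1. Eliminates g1 stuck-at-1, g2 stuck-at-0.
Test 4 (in0=1, in1=1, in2=1): fault-free g1=1, g2=0, g3=1, g4=1, g5=1, g6=1, g7=1, g8=1 → Y1=1, Y2=1; observed Y1=1, Y2=1. Eliminates g5 stuck-at-0.
Only g4 stuck-at-0 is consistent with every test.

g4 stuck-at-0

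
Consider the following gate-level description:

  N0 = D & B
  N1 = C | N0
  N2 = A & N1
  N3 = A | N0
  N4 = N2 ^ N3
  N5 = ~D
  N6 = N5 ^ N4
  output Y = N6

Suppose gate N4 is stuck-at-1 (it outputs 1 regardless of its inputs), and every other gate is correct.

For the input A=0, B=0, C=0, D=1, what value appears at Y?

Propagate with N4 forced: N0=0, N1=0, N2=0, N3=0, N4=1 [stuck-at-1], N5=0, N6=1.
So Y = 1. (Without the fault it would be 0.)

1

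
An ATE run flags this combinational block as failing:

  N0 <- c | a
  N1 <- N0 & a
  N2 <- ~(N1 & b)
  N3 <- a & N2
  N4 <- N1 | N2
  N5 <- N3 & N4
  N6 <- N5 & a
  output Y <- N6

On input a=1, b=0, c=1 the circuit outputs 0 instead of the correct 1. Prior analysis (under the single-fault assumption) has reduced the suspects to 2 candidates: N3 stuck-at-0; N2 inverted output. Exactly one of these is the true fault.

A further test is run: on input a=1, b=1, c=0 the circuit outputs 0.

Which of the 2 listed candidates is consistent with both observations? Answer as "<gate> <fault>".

Evaluate each candidate on input a=1, b=1, c=0:
  N3 stuck-at-0: N0=1, N1=1, N2=0, N3=0 [stuck-at-0], N4=1, N5=0, N6=0 → 0 — matches
  N2 inverted output: N0=1, N1=1, N2=1 [inverted output], N3=1, N4=1, N5=1, N6=1 → 1 — eliminated
Only N3 stuck-at-0 reproduces the observed 0.

N3 stuck-at-0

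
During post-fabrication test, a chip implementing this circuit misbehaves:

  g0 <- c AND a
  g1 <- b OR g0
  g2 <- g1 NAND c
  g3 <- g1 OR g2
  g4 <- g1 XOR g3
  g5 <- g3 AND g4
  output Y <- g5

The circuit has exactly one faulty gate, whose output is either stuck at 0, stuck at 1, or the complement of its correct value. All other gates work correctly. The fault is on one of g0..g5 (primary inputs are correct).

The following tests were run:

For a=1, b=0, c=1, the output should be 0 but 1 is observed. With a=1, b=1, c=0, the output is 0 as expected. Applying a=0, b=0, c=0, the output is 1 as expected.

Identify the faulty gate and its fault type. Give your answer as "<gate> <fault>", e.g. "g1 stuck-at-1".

g0 stuck-at-0

Fault-free values for test 1 (a=1, b=0, c=1): g0=1, g1=1, g2=0, g3=1, g4=0, g5=0, giving Y=0. Observed 1.
Test 1: faults giving observed 1 are {g0 stuck-at-0, g0 inverted output, g1 stuck-at-0, g1 inverted output, g4 stuck-at-1, g4 inverted output, g5 stuck-at-1, g5 inverted output}.
Test 2 (a=1, b=1, c=0): fault-free g0=0, g1=1, g2=1, g3=1, g4=0, g5=0 → 0; observed 0. Eliminates g1 stuck-at-0, g1 inverted output, g4 stuck-at-1, g4 inverted output, g5 stuck-at-1, g5 inverted output.
Test 3 (a=0, b=0, c=0): fault-free g0=0, g1=0, g2=1, g3=1, g4=1, g5=1 → 1; observed 1. Eliminates g0 inverted output.
Only g0 stuck-at-0 is consistent with every test.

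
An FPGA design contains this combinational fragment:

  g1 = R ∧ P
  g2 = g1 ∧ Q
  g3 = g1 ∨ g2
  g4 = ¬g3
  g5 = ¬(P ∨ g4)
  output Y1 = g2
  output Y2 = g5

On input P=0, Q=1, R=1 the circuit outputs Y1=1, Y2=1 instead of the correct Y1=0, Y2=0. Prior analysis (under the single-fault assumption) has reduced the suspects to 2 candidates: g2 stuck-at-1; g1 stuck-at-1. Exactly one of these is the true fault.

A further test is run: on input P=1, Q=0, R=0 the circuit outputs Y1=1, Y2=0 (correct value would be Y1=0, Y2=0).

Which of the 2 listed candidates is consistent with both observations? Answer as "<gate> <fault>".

Evaluate each candidate on input P=1, Q=0, R=0:
  g2 stuck-at-1: g1=0, g2=1 [stuck-at-1], g3=1, g4=0, g5=0 → Y1=1, Y2=0 — matches
  g1 stuck-at-1: g1=1 [stuck-at-1], g2=0, g3=1, g4=0, g5=0 → Y1=0, Y2=0 — eliminated
Only g2 stuck-at-1 reproduces the observed Y1=1, Y2=0.

g2 stuck-at-1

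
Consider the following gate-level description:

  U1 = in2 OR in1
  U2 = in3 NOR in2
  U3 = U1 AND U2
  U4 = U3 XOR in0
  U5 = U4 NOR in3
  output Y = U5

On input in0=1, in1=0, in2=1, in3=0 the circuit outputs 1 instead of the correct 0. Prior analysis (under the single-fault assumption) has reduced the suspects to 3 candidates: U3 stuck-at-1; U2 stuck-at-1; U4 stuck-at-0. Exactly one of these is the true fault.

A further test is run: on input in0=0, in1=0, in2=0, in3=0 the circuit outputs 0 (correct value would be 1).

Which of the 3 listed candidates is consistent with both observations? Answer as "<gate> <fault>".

Evaluate each candidate on input in0=0, in1=0, in2=0, in3=0:
  U3 stuck-at-1: U1=0, U2=1, U3=1 [stuck-at-1], U4=1, U5=0 → 0 — matches
  U2 stuck-at-1: U1=0, U2=1 [stuck-at-1], U3=0, U4=0, U5=1 → 1 — eliminated
  U4 stuck-at-0: U1=0, U2=1, U3=0, U4=0 [stuck-at-0], U5=1 → 1 — eliminated
Only U3 stuck-at-1 reproduces the observed 0.

U3 stuck-at-1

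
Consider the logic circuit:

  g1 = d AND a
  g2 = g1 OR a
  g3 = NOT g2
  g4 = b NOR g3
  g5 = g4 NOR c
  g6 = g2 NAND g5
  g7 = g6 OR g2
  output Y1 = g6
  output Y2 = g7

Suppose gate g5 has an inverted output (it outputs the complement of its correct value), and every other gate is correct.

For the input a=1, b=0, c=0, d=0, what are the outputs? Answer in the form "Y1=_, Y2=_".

Y1=0, Y2=1

Propagate with g5 forced: g1=0, g2=1, g3=0, g4=1, g5=1 [inverted output], g6=0, g7=1.
So the outputs are Y1=0, Y2=1. (Without the fault they would be Y1=1, Y2=1.)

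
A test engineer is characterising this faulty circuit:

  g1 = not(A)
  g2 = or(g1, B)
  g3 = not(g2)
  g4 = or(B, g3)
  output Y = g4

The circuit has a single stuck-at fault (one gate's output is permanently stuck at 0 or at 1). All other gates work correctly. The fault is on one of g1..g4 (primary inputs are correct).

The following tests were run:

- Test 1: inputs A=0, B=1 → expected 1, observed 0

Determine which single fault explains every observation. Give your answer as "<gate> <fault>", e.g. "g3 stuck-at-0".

Fault-free values for test 1 (A=0, B=1): g1=1, g2=1, g3=0, g4=1, giving Y=1. Observed 0.
Test 1: faults giving observed 0 are {g4 stuck-at-0}.
Only g4 stuck-at-0 is consistent with every test.

g4 stuck-at-0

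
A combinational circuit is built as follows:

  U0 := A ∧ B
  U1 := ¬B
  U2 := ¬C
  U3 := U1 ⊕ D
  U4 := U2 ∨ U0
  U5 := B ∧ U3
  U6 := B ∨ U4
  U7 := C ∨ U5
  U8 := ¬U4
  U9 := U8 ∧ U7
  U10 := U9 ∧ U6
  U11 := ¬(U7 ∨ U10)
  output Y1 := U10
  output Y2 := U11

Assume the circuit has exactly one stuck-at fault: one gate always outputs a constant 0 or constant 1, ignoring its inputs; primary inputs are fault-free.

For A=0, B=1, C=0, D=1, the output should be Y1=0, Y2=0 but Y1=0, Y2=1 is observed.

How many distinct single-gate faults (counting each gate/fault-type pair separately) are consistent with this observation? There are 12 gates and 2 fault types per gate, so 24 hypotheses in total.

5

Fault-free: U0=0, U1=0, U2=1, U3=1, U4=1, U5=1, U6=1, U7=1, U8=0, U9=0, U10=0, U11=0 → Y1=0, Y2=0. Observed Y1=0, Y2=1.
  U0: none of the 2 fault types match ✗
  U1: stuck-at-1 ✓; others ✗
  U2: none of the 2 fault types match ✗
  U3: stuck-at-0 ✓; others ✗
  U4: none of the 2 fault types match ✗
  U5: stuck-at-0 ✓; others ✗
  U6: none of the 2 fault types match ✗
  U7: stuck-at-0 ✓; others ✗
  U8: none of the 2 fault types match ✗
  U9: none of the 2 fault types match ✗
  U10: none of the 2 fault types match ✗
  U11: stuck-at-1 ✓; others ✗
Consistent faults: {U1 stuck-at-1, U3 stuck-at-0, U5 stuck-at-0, U7 stuck-at-0, U11 stuck-at-1} — 5 in all.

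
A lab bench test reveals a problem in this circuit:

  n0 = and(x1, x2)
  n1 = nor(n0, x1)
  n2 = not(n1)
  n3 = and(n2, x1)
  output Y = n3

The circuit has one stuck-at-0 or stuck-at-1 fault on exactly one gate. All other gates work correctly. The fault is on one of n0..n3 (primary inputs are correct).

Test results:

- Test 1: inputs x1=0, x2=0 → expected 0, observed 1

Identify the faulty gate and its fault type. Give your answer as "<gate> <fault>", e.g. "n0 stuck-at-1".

n3 stuck-at-1

Fault-free values for test 1 (x1=0, x2=0): n0=0, n1=1, n2=0, n3=0, giving Y=0. Observed 1.
Test 1: faults giving observed 1 are {n3 stuck-at-1}.
Only n3 stuck-at-1 is consistent with every test.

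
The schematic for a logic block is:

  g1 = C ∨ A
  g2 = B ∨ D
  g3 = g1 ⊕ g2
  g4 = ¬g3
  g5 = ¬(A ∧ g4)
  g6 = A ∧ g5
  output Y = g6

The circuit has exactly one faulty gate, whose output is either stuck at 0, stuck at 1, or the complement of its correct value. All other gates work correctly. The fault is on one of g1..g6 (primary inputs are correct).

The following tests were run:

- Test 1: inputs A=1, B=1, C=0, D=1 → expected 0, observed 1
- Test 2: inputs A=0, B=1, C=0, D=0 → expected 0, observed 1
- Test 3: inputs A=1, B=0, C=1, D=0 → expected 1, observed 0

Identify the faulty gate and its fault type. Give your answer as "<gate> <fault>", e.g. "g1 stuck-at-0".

Fault-free values for test 1 (A=1, B=1, C=0, D=1): g1=1, g2=1, g3=0, g4=1, g5=0, g6=0, giving Y=0. Observed 1.
Test 1: faults giving observed 1 are {g1 stuck-at-0, g1 inverted output, g2 stuck-at-0, g2 inverted output, g3 stuck-at-1, g3 inverted output, g4 stuck-at-0, g4 inverted output, g5 stuck-at-1, g5 inverted output, g6 stuck-at-1, g6 inverted output}.
Test 2 (A=0, B=1, C=0, D=0): fault-free g1=0, g2=1, g3=1, g4=0, g5=1, g6=0 → 0; observed 1. Eliminates g1 stuck-at-0, g1 inverted output, g2 stuck-at-0, g2 inverted output, g3 stuck-at-1, g3 inverted output, g4 stuck-at-0, g4 inverted output, g5 stuck-at-1, g5 inverted output.
Test 3 (A=1, B=0, C=1, D=0): fault-free g1=1, g2=0, g3=1, g4=0, g5=1, g6=1 → 1; observed 0. Eliminates g6 stuck-at-1.
Only g6 inverted output is consistent with every test.

g6 inverted output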